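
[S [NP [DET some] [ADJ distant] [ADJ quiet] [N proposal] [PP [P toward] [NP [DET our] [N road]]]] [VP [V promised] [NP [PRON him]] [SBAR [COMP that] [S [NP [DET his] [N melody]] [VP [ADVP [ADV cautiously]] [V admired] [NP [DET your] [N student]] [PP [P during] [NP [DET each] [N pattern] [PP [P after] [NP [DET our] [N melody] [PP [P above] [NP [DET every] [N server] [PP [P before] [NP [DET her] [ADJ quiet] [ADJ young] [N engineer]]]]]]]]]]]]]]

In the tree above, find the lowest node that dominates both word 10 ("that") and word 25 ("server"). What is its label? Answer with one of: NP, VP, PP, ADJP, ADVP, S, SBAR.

SBAR

Both words fall inside [SBAR that his melody cautiously admired your student during each pattern after our melody above every server before her quiet young engineer] (words 10–30), and no smaller constituent contains them both. Label: SBAR.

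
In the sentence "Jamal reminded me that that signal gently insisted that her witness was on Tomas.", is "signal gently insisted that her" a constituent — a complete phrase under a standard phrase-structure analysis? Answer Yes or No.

The sequence begins inside the noun phrase "that signal" and ends inside the verb phrase "gently insisted that her witness was on Tomas"; it crosses a phrase boundary, so no single node in the tree spans exactly those words.

No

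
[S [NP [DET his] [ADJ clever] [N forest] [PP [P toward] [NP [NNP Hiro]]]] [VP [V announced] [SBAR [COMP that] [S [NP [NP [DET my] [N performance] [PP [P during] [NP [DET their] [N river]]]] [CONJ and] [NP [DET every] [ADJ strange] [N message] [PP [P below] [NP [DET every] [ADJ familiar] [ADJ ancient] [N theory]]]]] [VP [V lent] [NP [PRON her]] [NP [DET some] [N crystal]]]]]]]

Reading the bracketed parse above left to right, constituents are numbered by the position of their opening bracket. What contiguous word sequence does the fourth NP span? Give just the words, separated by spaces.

Opening `[NP` markers occur at word positions 1, 5, 8, 8, 11, 14, 18, 23, 24; the fourth of these opens the constituent [NP my performance during their river].

my performance during their river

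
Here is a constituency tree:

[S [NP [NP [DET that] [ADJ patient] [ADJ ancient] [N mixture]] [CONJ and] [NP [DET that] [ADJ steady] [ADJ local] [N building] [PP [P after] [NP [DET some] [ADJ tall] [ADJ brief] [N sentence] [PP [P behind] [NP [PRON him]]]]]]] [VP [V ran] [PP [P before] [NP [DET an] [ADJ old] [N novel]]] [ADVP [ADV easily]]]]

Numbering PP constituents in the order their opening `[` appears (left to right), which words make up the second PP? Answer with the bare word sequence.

behind him

In left-to-right order the PP constituents are "after some tall brief sentence behind him"; "behind him"; "before an old novel". Number 2 is "behind him".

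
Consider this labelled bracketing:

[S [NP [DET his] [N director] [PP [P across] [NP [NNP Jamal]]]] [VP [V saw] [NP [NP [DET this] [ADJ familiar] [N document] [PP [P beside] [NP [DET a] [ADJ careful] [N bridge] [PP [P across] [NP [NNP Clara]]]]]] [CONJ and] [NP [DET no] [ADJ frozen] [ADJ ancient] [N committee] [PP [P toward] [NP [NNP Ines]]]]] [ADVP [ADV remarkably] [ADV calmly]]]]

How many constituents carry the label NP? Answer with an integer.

8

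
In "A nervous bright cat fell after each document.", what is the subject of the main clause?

"a nervous bright cat" is the NP that combines with the VP headed by "fell" to form the main clause — the subject.

a nervous bright cat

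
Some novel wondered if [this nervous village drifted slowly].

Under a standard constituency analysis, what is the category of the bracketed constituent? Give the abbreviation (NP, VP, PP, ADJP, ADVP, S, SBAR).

The bracketed span "this nervous village drifted slowly" is headed by "drifted", making it a clause (S).

S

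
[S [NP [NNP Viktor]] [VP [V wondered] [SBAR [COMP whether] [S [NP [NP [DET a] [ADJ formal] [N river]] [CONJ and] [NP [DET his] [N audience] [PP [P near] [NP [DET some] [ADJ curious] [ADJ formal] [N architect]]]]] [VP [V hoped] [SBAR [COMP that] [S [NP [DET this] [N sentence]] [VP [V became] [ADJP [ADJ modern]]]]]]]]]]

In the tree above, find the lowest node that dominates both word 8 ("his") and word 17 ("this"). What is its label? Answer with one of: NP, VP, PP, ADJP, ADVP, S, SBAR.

S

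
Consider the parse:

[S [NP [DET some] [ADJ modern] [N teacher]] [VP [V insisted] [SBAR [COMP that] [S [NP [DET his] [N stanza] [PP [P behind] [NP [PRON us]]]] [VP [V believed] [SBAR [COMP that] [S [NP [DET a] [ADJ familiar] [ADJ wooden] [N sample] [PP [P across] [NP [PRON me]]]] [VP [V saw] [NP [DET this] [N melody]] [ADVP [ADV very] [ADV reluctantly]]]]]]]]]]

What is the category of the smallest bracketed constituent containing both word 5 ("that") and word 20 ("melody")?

Word 5 lies under S → VP → SBAR → COMP; word 20 lies under S → VP → SBAR → S → VP → SBAR → S → VP → NP → N. The lowest shared node is the SBAR.

SBAR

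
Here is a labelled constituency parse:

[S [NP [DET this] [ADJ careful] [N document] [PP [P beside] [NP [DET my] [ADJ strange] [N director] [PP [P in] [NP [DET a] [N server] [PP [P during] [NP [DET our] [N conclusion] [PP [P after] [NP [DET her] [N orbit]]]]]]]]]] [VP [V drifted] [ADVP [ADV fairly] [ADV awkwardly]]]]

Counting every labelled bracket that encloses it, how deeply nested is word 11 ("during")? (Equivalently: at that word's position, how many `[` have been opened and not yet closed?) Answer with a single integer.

The word sits inside P, which is inside PP, inside NP, inside PP, inside NP, inside PP, inside NP, inside S — 8 brackets in all.

8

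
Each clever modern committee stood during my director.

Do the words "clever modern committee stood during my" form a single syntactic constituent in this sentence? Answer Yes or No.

"clever" belongs to the noun phrase "each clever modern committee" while "my" belongs to the verb phrase "stood during my director"; a span that runs across that boundary is not a single phrase.

No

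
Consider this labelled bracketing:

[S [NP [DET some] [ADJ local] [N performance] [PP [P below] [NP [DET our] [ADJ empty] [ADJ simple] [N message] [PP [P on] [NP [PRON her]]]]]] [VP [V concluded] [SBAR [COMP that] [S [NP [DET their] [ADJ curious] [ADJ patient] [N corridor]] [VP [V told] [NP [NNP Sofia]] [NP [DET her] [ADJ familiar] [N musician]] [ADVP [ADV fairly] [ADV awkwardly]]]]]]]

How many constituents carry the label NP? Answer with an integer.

6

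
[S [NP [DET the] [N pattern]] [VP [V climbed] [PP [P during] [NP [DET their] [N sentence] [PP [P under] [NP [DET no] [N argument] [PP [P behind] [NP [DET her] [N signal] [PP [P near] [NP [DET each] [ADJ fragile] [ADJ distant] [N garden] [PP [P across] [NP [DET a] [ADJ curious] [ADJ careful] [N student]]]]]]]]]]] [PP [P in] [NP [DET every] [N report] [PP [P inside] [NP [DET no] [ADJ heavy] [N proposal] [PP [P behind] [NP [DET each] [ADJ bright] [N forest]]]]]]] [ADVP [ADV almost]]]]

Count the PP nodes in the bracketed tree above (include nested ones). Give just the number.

8

Listing each PP by its span: [PP during their sentence under no argument behind her signal near each fragile distant garden across a curious careful student]; [PP under no argument behind her signal near each fragile distant garden across a curious careful student]; [PP behind her signal near each fragile distant garden across a curious careful student]; [PP near each fragile distant garden across a curious careful student]; [PP across a curious careful student]; [PP in every report inside no heavy proposal behind each bright forest] … — that makes 8.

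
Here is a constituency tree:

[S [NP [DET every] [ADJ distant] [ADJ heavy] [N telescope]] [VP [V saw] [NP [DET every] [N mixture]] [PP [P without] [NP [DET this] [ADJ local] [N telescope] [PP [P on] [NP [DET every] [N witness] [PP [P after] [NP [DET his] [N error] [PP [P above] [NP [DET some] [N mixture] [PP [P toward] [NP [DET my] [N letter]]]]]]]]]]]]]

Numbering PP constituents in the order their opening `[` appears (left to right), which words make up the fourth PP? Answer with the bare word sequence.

above some mixture toward my letter

In left-to-right order the PP constituents are "without this local telescope on every witness after his error above some mixture toward my letter"; "on every witness after his error above some mixture toward my letter"; "after his error above some mixture toward my letter"; "above some mixture toward my letter"; "toward my letter". Number 4 is "above some mixture toward my letter".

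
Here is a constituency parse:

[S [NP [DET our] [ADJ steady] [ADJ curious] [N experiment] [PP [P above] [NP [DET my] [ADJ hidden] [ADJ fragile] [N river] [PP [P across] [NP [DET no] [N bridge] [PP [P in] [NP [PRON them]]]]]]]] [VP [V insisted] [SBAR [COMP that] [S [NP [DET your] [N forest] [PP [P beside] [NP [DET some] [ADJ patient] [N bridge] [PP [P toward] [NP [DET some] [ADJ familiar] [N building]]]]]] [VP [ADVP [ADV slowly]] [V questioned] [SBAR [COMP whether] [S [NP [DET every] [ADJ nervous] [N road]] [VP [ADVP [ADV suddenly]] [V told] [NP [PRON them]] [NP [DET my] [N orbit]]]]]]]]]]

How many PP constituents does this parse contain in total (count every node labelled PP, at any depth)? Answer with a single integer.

5

The PP constituents are: [PP above my hidden fragile river across no bridge in them]; [PP across no bridge in them]; [PP in them]; [PP beside some patient bridge toward some familiar building]; [PP toward some familiar building]. Total: 5.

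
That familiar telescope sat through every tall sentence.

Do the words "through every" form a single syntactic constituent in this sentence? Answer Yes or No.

No

"through" belongs to the preposition "through" while "every" belongs to the noun phrase "every tall sentence"; a span that runs across that boundary is not a single phrase.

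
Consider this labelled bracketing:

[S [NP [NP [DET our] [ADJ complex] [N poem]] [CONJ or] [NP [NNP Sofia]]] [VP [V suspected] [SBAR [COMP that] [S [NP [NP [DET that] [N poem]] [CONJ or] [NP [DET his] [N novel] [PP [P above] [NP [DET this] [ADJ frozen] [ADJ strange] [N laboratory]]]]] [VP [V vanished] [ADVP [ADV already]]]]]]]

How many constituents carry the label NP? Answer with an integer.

7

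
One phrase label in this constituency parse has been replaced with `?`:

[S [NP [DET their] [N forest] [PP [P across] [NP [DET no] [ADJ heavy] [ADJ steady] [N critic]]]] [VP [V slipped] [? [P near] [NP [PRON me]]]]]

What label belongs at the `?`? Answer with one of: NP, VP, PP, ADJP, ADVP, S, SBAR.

PP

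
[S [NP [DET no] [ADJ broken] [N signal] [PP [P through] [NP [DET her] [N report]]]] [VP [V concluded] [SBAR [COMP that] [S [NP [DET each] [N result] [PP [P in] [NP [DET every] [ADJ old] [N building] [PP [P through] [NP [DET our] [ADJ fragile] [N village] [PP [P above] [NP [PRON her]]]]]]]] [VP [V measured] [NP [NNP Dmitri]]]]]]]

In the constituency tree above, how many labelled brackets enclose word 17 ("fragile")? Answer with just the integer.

Counting open brackets not yet closed at "fragile": [S [VP [SBAR [S [NP [PP [NP [PP [NP [ADJ = 10.

10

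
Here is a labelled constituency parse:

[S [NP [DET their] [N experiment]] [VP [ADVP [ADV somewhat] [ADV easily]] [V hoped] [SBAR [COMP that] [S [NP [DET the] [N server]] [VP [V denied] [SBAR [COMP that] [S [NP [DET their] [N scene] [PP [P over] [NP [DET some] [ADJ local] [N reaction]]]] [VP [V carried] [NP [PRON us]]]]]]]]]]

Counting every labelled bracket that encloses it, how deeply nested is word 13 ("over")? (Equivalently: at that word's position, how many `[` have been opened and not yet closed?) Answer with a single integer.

10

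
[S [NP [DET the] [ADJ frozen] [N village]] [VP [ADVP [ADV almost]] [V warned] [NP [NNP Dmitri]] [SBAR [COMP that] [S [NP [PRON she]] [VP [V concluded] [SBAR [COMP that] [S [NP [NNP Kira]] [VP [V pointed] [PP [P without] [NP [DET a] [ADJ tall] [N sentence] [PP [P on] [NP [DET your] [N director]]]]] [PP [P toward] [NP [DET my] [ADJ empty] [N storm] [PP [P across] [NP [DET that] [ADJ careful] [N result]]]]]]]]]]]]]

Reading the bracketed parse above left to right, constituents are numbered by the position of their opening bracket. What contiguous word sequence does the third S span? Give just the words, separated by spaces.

Kira pointed without a tall sentence on your director toward my empty storm across that careful result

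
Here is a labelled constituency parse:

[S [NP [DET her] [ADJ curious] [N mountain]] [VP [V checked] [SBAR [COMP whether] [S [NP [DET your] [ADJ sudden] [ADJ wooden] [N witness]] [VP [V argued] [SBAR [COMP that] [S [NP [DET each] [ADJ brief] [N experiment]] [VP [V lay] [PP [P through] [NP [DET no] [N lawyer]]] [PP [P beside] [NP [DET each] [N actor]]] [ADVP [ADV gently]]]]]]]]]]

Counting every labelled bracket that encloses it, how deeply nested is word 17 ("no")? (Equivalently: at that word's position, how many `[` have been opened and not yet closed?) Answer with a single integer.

11

Path from the root down to the word: S → VP → SBAR → S → VP → SBAR → S → VP → PP → NP → DET. That is 11 enclosing brackets.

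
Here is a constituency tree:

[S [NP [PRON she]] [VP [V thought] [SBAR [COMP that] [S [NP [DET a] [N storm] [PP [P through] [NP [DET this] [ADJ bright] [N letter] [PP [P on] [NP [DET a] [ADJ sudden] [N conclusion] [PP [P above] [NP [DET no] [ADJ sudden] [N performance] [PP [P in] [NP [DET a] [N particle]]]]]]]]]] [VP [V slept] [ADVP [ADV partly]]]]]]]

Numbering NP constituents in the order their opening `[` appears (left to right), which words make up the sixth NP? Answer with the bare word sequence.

Opening `[NP` markers occur at word positions 1, 4, 7, 11, 15, 19; the sixth of these opens the constituent [NP a particle].

a particle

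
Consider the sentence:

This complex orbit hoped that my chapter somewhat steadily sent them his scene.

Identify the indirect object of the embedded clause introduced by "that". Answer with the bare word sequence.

Within the embedded clause introduced by "that", the indirect object of "sent" is "them".

them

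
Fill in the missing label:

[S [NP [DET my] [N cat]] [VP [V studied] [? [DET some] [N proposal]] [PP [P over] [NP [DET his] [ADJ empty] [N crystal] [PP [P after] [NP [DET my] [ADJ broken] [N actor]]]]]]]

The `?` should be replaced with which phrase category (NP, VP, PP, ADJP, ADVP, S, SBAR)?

Looking at what the `?` directly dominates — DET 'some', N 'proposal' — this is a noun phrase (NP).

NP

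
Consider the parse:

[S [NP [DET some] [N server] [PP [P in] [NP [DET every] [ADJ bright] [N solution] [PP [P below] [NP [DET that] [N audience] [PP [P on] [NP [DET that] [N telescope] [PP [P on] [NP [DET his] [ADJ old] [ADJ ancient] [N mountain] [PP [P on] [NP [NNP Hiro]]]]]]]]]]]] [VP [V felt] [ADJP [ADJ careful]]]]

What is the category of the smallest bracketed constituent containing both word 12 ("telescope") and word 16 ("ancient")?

NP

Both words fall inside [NP that telescope on his old ancient mountain on Hiro] (words 11–19), and no smaller constituent contains them both. Label: NP.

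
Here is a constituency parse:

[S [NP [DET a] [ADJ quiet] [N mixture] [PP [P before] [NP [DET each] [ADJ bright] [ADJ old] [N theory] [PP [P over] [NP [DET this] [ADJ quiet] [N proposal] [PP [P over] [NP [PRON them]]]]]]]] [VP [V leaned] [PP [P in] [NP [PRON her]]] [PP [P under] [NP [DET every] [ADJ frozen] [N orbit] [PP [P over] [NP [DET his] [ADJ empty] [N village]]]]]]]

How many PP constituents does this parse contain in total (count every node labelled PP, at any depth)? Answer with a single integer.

Scanning left to right, an opening `[PP` appears at word positions 4, 9, 13, 16, 18, 22 — 6 in total.

6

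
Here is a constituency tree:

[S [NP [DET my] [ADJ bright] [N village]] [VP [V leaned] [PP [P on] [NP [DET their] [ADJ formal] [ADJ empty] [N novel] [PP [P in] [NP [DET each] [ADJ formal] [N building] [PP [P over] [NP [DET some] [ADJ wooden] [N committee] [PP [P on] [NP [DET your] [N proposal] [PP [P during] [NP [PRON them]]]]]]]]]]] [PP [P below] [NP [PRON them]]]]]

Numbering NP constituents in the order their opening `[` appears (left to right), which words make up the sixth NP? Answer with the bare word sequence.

In left-to-right order the NP constituents are "my bright village"; "their formal empty novel in each formal building over some wooden committee on your proposal during them"; "each formal building over some wooden committee on your proposal during them"; "some wooden committee on your proposal during them"; "your proposal during them"; "them"; "them". Number 6 is "them".

them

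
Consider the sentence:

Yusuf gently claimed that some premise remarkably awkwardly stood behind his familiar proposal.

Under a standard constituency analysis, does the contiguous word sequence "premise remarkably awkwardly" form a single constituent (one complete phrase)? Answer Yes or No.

No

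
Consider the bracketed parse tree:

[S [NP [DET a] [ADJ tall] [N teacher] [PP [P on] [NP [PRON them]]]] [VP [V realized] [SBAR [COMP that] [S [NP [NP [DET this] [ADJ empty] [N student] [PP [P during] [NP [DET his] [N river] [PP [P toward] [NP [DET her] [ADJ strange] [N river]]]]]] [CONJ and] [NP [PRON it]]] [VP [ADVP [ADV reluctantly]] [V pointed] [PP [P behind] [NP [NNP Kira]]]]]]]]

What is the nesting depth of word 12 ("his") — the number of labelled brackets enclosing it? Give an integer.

9

Counting open brackets not yet closed at "his": [S [VP [SBAR [S [NP [NP [PP [NP [DET = 9.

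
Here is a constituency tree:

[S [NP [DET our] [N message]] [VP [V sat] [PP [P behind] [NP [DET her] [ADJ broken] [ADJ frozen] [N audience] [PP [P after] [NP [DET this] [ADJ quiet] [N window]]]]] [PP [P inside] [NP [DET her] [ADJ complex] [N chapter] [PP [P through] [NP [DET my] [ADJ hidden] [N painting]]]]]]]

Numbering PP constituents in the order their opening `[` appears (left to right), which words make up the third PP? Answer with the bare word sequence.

Opening `[PP` markers occur at word positions 4, 9, 13, 17; the third of these opens the constituent [PP inside her complex chapter through my hidden painting].

inside her complex chapter through my hidden painting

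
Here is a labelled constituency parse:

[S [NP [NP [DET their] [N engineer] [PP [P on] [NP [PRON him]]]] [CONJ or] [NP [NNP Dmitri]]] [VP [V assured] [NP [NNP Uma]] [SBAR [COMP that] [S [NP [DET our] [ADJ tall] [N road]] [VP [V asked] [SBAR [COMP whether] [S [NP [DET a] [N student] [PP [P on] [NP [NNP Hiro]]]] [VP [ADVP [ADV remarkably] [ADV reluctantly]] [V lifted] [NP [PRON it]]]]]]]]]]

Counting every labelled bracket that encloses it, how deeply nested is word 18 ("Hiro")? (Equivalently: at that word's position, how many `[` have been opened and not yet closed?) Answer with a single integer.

11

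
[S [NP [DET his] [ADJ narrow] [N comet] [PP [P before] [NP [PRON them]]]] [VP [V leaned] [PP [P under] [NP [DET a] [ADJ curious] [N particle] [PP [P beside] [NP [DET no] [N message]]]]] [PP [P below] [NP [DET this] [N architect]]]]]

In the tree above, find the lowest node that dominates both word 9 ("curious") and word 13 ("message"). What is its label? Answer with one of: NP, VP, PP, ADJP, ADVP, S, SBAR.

Both words fall inside [NP a curious particle beside no message] (words 8–13), and no smaller constituent contains them both. Label: NP.

NP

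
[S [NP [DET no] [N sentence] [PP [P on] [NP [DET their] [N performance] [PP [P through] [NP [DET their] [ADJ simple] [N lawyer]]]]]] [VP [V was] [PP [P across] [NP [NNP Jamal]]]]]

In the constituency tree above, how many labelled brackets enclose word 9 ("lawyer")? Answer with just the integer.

7

Path from the root down to the word: S → NP → PP → NP → PP → NP → N. That is 7 enclosing brackets.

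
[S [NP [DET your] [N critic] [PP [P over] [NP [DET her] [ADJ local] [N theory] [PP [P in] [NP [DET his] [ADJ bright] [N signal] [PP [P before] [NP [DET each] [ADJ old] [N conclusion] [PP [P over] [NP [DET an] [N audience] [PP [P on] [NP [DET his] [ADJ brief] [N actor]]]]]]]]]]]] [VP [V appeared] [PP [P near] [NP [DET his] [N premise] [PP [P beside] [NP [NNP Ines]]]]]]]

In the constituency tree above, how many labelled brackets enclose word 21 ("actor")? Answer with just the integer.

13

Counting open brackets not yet closed at "actor": [S [NP [PP [NP [PP [NP [PP [NP [PP [NP [PP [NP [N = 13.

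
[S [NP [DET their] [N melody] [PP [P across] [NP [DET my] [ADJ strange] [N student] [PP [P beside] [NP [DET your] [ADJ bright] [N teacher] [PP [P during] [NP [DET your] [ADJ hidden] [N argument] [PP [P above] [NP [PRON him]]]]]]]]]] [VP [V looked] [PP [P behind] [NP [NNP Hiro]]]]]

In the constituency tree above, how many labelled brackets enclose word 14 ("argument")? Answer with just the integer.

The word sits inside N, which is inside NP, inside PP, inside NP, inside PP, inside NP, inside PP, inside NP, inside S — 9 brackets in all.

9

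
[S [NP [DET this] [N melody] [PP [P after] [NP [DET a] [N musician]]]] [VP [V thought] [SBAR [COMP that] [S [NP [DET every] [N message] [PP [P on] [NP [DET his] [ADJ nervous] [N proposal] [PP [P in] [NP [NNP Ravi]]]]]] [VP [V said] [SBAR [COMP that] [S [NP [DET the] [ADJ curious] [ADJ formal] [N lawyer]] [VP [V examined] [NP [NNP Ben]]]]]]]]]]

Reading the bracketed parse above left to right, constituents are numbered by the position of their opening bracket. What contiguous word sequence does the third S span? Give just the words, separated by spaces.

the curious formal lawyer examined Ben

In left-to-right order the S constituents are "this melody after a musician thought that every message on his nervous proposal in Ravi said that the curious formal lawyer examined Ben"; "every message on his nervous proposal in Ravi said that the curious formal lawyer examined Ben"; "the curious formal lawyer examined Ben". Number 3 is "the curious formal lawyer examined Ben".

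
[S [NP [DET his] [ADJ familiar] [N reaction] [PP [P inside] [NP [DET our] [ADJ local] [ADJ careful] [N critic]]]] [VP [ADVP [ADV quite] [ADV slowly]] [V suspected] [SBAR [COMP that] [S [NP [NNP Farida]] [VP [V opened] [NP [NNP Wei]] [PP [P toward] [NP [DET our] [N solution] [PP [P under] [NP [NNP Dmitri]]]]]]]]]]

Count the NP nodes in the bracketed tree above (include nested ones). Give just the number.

Scanning left to right, an opening `[NP` appears at word positions 1, 5, 13, 15, 17, 20 — 6 in total.

6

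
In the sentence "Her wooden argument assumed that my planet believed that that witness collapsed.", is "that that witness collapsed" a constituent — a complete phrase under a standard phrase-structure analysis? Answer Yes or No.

"that that witness collapsed" is exactly the subordinate clause [SBAR that that witness collapsed], a complete constituent.

Yes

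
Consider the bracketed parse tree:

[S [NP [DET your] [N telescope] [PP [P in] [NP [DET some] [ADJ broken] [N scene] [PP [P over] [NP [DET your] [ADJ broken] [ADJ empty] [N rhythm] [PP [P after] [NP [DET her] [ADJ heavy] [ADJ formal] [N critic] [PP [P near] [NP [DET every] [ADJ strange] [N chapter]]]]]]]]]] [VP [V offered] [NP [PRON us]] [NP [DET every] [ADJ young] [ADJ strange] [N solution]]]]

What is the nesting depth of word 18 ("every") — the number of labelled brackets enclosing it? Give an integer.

Path from the root down to the word: S → NP → PP → NP → PP → NP → PP → NP → PP → NP → DET. That is 11 enclosing brackets.

11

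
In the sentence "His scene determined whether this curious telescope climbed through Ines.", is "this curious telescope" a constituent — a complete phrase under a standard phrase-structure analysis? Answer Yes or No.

Yes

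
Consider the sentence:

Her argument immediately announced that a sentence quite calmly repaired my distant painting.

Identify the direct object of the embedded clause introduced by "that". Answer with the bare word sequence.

The verb of the embedded clause introduced by "that" is "repaired"; its direct object is the NP "my distant painting".

my distant painting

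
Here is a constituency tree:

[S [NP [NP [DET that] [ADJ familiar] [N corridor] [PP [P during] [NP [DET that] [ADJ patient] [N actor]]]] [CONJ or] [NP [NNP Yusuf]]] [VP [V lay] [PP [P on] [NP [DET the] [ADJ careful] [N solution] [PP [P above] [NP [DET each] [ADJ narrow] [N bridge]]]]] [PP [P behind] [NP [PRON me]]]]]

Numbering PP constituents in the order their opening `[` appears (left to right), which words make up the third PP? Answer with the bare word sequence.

Opening `[PP` markers occur at word positions 4, 11, 15, 19; the third of these opens the constituent [PP above each narrow bridge].

above each narrow bridge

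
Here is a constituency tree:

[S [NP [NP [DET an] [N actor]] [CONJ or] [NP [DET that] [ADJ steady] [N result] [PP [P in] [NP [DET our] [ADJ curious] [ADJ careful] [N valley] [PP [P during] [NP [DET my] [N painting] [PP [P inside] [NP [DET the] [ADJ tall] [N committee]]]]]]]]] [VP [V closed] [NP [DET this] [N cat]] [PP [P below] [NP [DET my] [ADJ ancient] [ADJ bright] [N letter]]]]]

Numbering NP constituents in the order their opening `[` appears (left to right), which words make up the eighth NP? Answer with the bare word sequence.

my ancient bright letter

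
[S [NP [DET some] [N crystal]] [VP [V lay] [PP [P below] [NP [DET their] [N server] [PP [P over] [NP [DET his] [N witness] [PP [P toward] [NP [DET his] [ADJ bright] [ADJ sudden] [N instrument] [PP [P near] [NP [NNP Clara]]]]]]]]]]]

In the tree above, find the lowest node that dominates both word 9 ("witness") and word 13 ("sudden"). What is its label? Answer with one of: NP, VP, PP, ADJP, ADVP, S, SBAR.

Both words fall inside [NP his witness toward his bright sudden instrument near Clara] (words 8–16), and no smaller constituent contains them both. Label: NP.

NP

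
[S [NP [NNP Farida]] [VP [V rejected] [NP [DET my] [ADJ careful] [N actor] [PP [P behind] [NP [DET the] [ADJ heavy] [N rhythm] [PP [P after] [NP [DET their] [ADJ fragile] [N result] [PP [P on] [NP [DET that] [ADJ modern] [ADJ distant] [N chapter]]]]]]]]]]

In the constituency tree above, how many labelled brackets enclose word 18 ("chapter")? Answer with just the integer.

10

The word sits inside N, which is inside NP, inside PP, inside NP, inside PP, inside NP, inside PP, inside NP, inside VP, inside S — 10 brackets in all.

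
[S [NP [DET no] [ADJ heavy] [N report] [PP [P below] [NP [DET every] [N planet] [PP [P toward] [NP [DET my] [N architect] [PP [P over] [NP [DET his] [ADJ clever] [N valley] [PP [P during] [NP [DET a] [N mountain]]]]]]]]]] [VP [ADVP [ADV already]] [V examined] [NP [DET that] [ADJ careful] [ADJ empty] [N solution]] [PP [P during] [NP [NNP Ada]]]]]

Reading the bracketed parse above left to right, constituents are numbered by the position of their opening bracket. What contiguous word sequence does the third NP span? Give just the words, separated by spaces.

Opening `[NP` markers occur at word positions 1, 5, 8, 11, 15, 19, 24; the third of these opens the constituent [NP my architect over his clever valley during a mountain].

my architect over his clever valley during a mountain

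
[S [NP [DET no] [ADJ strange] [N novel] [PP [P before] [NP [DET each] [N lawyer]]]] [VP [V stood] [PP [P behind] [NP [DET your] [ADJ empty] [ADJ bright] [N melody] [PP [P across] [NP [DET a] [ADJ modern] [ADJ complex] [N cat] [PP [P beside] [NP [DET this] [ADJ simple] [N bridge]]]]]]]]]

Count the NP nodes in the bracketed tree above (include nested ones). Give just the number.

Listing each NP by its span: [NP no strange novel before each lawyer]; [NP each lawyer]; [NP your empty bright melody across a modern complex cat beside this simple bridge]; [NP a modern complex cat beside this simple bridge]; [NP this simple bridge] — that makes 5.

5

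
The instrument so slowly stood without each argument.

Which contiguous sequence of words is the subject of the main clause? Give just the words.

the instrument

The subject of the main clause is the NP immediately before the verb "stood": "the instrument".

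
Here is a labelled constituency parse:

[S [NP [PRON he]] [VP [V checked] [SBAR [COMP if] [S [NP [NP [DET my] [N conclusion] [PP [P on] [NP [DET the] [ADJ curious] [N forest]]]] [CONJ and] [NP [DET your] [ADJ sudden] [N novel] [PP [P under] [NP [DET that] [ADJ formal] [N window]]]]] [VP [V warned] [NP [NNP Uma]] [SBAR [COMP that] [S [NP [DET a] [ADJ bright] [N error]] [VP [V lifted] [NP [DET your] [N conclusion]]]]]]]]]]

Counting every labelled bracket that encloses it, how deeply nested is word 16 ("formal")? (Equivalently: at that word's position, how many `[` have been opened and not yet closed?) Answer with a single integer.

Path from the root down to the word: S → VP → SBAR → S → NP → NP → PP → NP → ADJ. That is 9 enclosing brackets.

9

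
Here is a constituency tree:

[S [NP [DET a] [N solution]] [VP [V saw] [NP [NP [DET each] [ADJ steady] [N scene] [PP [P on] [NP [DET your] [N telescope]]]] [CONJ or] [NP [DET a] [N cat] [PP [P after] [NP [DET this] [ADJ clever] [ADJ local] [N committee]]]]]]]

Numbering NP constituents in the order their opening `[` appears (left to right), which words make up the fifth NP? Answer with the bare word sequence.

a cat after this clever local committee

Opening `[NP` markers occur at word positions 1, 4, 4, 8, 11, 14; the fifth of these opens the constituent [NP a cat after this clever local committee].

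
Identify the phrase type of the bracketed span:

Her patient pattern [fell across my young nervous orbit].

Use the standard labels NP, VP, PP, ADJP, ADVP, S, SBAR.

VP

The span is built around the verb "fell" — a verb phrase (VP).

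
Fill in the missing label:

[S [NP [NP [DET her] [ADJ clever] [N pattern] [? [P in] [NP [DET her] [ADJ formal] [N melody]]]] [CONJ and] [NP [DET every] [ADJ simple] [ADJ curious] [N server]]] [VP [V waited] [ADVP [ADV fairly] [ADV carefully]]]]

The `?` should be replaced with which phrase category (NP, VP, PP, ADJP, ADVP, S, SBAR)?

PP

The `?` node immediately contains: P 'in', NP. That is the internal structure of a prepositional phrase, so the label is PP.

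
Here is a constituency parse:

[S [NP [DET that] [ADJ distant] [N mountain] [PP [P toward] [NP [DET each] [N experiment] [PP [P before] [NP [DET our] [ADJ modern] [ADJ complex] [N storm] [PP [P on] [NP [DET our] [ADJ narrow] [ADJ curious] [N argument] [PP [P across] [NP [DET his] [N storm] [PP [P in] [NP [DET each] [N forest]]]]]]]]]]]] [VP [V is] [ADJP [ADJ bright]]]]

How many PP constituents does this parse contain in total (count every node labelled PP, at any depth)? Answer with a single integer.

5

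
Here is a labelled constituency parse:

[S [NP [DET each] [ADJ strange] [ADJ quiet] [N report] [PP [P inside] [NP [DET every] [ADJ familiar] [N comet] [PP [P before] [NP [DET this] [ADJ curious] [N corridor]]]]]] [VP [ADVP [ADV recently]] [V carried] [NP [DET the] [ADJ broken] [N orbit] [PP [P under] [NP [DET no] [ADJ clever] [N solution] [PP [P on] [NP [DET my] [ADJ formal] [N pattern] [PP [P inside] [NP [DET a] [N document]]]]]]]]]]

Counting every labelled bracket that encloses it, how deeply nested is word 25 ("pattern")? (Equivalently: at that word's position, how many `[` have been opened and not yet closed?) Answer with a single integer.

8

Path from the root down to the word: S → VP → NP → PP → NP → PP → NP → N. That is 8 enclosing brackets.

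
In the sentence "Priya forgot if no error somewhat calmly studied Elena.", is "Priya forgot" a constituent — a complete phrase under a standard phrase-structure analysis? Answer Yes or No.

The sequence begins inside the noun phrase "Priya" and ends inside the verb phrase "forgot if no error somewhat calmly studied Elena"; it crosses a phrase boundary, so no single node in the tree spans exactly those words.

No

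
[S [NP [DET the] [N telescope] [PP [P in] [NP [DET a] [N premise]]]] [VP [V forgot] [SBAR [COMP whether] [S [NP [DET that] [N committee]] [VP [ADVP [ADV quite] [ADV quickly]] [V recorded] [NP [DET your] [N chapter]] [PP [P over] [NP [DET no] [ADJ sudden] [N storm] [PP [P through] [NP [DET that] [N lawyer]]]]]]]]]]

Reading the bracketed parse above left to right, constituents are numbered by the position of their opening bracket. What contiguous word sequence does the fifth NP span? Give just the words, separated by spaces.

no sudden storm through that lawyer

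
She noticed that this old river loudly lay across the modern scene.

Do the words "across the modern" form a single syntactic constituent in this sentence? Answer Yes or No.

No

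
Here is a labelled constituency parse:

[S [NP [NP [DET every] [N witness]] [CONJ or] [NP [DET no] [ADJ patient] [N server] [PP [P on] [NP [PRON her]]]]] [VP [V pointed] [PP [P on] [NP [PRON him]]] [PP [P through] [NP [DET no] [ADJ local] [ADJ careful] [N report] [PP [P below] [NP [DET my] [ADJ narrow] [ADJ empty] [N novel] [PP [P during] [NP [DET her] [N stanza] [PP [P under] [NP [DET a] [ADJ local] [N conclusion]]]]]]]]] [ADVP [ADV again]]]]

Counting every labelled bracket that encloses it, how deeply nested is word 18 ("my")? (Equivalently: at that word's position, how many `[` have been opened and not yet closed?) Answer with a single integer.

7

Path from the root down to the word: S → VP → PP → NP → PP → NP → DET. That is 7 enclosing brackets.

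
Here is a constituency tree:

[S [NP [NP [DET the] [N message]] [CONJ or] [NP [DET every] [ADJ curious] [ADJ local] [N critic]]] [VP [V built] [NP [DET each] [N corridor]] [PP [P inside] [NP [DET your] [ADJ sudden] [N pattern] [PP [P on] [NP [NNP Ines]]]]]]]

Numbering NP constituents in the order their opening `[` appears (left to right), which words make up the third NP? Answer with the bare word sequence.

every curious local critic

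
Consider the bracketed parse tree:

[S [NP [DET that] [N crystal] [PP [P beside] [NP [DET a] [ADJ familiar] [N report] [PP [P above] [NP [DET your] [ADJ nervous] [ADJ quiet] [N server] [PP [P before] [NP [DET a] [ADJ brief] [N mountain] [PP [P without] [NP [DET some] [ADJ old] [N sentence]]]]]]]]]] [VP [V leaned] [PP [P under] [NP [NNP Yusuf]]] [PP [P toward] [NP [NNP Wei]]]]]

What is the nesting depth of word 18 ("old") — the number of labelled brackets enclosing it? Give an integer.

11

Counting open brackets not yet closed at "old": [S [NP [PP [NP [PP [NP [PP [NP [PP [NP [ADJ = 11.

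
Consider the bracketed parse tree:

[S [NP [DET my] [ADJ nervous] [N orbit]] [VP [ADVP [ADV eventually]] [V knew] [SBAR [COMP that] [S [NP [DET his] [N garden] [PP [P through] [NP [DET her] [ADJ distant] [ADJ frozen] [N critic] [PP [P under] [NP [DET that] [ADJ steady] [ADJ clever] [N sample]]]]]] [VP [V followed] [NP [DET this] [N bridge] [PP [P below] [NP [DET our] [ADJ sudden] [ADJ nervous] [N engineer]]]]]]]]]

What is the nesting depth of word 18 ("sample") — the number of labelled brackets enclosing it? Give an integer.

10

Path from the root down to the word: S → VP → SBAR → S → NP → PP → NP → PP → NP → N. That is 10 enclosing brackets.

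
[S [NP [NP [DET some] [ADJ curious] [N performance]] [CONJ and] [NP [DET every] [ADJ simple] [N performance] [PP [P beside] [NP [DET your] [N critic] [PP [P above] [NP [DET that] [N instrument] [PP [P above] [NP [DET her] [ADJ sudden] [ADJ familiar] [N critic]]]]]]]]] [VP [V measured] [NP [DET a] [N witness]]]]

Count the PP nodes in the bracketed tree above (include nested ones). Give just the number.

3

Listing each PP by its span: [PP beside your critic above that instrument above her sudden familiar critic]; [PP above that instrument above her sudden familiar critic]; [PP above her sudden familiar critic] — that makes 3.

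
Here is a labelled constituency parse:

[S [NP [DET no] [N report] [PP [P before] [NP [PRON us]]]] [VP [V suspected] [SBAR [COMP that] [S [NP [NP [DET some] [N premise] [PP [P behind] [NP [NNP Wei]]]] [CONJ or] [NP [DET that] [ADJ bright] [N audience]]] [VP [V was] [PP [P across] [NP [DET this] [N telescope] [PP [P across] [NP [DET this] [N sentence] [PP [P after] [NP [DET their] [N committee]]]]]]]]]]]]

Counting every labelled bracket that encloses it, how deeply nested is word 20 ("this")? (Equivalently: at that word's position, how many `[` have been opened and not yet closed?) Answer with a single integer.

10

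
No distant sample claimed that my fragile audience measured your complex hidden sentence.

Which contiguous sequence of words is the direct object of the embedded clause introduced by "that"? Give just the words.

The verb of the embedded clause introduced by "that" is "measured"; its direct object is the NP "your complex hidden sentence".

your complex hidden sentence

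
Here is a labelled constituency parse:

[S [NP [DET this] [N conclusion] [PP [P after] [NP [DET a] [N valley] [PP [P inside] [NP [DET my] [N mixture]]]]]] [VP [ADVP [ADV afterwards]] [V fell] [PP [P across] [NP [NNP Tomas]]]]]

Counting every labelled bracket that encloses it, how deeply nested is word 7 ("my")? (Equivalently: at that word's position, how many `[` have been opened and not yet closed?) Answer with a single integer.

7

Path from the root down to the word: S → NP → PP → NP → PP → NP → DET. That is 7 enclosing brackets.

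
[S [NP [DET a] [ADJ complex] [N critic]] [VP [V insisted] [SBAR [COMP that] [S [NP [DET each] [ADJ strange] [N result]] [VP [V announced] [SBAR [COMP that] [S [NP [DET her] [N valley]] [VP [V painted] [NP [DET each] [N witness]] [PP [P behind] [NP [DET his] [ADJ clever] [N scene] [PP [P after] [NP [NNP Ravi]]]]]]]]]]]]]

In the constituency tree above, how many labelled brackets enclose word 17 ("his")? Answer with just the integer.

11

Counting open brackets not yet closed at "his": [S [VP [SBAR [S [VP [SBAR [S [VP [PP [NP [DET = 11.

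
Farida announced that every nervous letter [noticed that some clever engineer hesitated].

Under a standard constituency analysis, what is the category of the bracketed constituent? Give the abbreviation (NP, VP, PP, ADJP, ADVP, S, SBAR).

VP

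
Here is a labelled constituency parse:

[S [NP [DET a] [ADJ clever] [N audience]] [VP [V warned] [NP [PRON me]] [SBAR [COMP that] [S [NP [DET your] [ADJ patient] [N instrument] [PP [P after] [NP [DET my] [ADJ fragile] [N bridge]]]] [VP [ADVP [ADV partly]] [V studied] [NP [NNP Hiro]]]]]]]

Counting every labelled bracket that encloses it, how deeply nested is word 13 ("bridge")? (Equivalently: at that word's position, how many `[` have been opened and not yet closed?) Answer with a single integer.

Path from the root down to the word: S → VP → SBAR → S → NP → PP → NP → N. That is 8 enclosing brackets.

8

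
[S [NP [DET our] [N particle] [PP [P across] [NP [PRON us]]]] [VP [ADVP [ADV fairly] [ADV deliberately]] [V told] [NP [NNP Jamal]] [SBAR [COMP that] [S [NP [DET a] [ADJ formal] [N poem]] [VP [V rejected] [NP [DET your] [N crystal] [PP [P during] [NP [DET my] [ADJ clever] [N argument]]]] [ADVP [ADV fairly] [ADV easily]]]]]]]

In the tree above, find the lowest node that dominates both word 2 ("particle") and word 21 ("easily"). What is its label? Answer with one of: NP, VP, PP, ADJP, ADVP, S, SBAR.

Both words fall inside [S our particle across us fairly deliberately told Jamal that a formal poem rejected your crystal during my clever argument fairly easily] (words 1–21), and no smaller constituent contains them both. Label: S.

S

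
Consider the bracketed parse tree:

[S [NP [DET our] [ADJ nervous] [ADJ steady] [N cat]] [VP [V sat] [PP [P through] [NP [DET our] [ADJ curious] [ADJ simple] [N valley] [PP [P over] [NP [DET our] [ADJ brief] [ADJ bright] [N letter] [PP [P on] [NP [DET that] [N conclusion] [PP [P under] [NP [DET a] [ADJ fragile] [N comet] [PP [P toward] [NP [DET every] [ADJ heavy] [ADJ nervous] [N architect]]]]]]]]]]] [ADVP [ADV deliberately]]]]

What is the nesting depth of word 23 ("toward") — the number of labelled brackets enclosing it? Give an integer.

The word sits inside P, which is inside PP, inside NP, inside PP, inside NP, inside PP, inside NP, inside PP, inside NP, inside PP, inside VP, inside S — 12 brackets in all.

12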